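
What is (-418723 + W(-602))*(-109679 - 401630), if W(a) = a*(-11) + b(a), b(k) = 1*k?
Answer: 211018758227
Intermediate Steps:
b(k) = k
W(a) = -10*a (W(a) = a*(-11) + a = -11*a + a = -10*a)
(-418723 + W(-602))*(-109679 - 401630) = (-418723 - 10*(-602))*(-109679 - 401630) = (-418723 + 6020)*(-511309) = -412703*(-511309) = 211018758227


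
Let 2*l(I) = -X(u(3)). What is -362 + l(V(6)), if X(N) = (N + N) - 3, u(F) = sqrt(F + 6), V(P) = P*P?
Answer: -727/2 ≈ -363.50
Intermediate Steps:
V(P) = P**2
u(F) = sqrt(6 + F)
X(N) = -3 + 2*N (X(N) = 2*N - 3 = -3 + 2*N)
l(I) = -3/2 (l(I) = (-(-3 + 2*sqrt(6 + 3)))/2 = (-(-3 + 2*sqrt(9)))/2 = (-(-3 + 2*3))/2 = (-(-3 + 6))/2 = (-1*3)/2 = (1/2)*(-3) = -3/2)
-362 + l(V(6)) = -362 - 3/2 = -727/2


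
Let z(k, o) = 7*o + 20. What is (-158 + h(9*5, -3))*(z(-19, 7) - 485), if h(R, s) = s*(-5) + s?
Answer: 60736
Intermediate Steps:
z(k, o) = 20 + 7*o
h(R, s) = -4*s (h(R, s) = -5*s + s = -4*s)
(-158 + h(9*5, -3))*(z(-19, 7) - 485) = (-158 - 4*(-3))*((20 + 7*7) - 485) = (-158 + 12)*((20 + 49) - 485) = -146*(69 - 485) = -146*(-416) = 60736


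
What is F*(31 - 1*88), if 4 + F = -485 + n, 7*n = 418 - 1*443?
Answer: 196536/7 ≈ 28077.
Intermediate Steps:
n = -25/7 (n = (418 - 1*443)/7 = (418 - 443)/7 = (⅐)*(-25) = -25/7 ≈ -3.5714)
F = -3448/7 (F = -4 + (-485 - 25/7) = -4 - 3420/7 = -3448/7 ≈ -492.57)
F*(31 - 1*88) = -3448*(31 - 1*88)/7 = -3448*(31 - 88)/7 = -3448/7*(-57) = 196536/7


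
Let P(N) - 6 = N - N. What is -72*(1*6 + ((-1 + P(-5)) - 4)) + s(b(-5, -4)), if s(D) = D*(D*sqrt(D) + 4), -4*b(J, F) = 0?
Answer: -504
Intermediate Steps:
b(J, F) = 0 (b(J, F) = -1/4*0 = 0)
P(N) = 6 (P(N) = 6 + (N - N) = 6 + 0 = 6)
s(D) = D*(4 + D**(3/2)) (s(D) = D*(D**(3/2) + 4) = D*(4 + D**(3/2)))
-72*(1*6 + ((-1 + P(-5)) - 4)) + s(b(-5, -4)) = -72*(1*6 + ((-1 + 6) - 4)) + (0**(5/2) + 4*0) = -72*(6 + (5 - 4)) + (0 + 0) = -72*(6 + 1) + 0 = -72*7 + 0 = -504 + 0 = -504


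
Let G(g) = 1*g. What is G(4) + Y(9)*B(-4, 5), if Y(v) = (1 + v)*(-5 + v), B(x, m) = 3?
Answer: 124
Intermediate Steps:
G(g) = g
G(4) + Y(9)*B(-4, 5) = 4 + (-5 + 9**2 - 4*9)*3 = 4 + (-5 + 81 - 36)*3 = 4 + 40*3 = 4 + 120 = 124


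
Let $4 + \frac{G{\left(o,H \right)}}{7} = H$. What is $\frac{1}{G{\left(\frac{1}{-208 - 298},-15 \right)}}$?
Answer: $- \frac{1}{133} \approx -0.0075188$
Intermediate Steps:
$G{\left(o,H \right)} = -28 + 7 H$
$\frac{1}{G{\left(\frac{1}{-208 - 298},-15 \right)}} = \frac{1}{-28 + 7 \left(-15\right)} = \frac{1}{-28 - 105} = \frac{1}{-133} = - \frac{1}{133}$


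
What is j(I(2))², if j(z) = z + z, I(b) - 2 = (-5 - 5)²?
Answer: 41616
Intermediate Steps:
I(b) = 102 (I(b) = 2 + (-5 - 5)² = 2 + (-10)² = 2 + 100 = 102)
j(z) = 2*z
j(I(2))² = (2*102)² = 204² = 41616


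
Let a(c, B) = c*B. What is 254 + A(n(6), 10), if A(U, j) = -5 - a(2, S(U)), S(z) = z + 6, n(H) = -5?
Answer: 247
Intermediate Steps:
S(z) = 6 + z
a(c, B) = B*c
A(U, j) = -17 - 2*U (A(U, j) = -5 - (6 + U)*2 = -5 - (12 + 2*U) = -5 + (-12 - 2*U) = -17 - 2*U)
254 + A(n(6), 10) = 254 + (-17 - 2*(-5)) = 254 + (-17 + 10) = 254 - 7 = 247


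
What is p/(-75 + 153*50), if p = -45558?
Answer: -15186/2525 ≈ -6.0143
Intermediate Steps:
p/(-75 + 153*50) = -45558/(-75 + 153*50) = -45558/(-75 + 7650) = -45558/7575 = -45558*1/7575 = -15186/2525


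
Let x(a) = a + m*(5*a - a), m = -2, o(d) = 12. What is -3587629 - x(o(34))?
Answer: -3587545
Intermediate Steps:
x(a) = -7*a (x(a) = a - 2*(5*a - a) = a - 8*a = -7*a)
-3587629 - x(o(34)) = -3587629 - (-7)*12 = -3587629 - 1*(-84) = -3587629 + 84 = -3587545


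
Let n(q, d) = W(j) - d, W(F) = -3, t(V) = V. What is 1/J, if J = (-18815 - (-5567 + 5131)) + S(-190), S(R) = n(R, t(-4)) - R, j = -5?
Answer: -1/18188 ≈ -5.4981e-5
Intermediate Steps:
n(q, d) = -3 - d
S(R) = 1 - R (S(R) = (-3 - 1*(-4)) - R = (-3 + 4) - R = 1 - R)
J = -18188 (J = (-18815 - (-5567 + 5131)) + (1 - 1*(-190)) = (-18815 - 1*(-436)) + (1 + 190) = (-18815 + 436) + 191 = -18379 + 191 = -18188)
1/J = 1/(-18188) = -1/18188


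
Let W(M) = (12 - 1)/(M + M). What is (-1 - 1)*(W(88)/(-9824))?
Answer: 1/78592 ≈ 1.2724e-5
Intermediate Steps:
W(M) = 11/(2*M) (W(M) = 11/((2*M)) = 11*(1/(2*M)) = 11/(2*M))
(-1 - 1)*(W(88)/(-9824)) = (-1 - 1)*(((11/2)/88)/(-9824)) = -2*(11/2)*(1/88)*(-1)/9824 = -(-1)/(8*9824) = -2*(-1/157184) = 1/78592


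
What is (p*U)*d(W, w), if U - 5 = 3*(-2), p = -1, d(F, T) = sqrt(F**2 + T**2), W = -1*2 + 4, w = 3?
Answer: sqrt(13) ≈ 3.6056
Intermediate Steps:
W = 2 (W = -2 + 4 = 2)
U = -1 (U = 5 + 3*(-2) = 5 - 6 = -1)
(p*U)*d(W, w) = (-1*(-1))*sqrt(2**2 + 3**2) = 1*sqrt(4 + 9) = 1*sqrt(13) = sqrt(13)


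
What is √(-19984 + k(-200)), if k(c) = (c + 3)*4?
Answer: 6*I*√577 ≈ 144.13*I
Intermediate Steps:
k(c) = 12 + 4*c (k(c) = (3 + c)*4 = 12 + 4*c)
√(-19984 + k(-200)) = √(-19984 + (12 + 4*(-200))) = √(-19984 + (12 - 800)) = √(-19984 - 788) = √(-20772) = 6*I*√577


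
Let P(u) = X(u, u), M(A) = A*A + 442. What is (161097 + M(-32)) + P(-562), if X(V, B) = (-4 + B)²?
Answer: 482919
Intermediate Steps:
M(A) = 442 + A² (M(A) = A² + 442 = 442 + A²)
P(u) = (-4 + u)²
(161097 + M(-32)) + P(-562) = (161097 + (442 + (-32)²)) + (-4 - 562)² = (161097 + (442 + 1024)) + (-566)² = (161097 + 1466) + 320356 = 162563 + 320356 = 482919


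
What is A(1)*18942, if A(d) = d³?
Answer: 18942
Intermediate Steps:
A(1)*18942 = 1³*18942 = 1*18942 = 18942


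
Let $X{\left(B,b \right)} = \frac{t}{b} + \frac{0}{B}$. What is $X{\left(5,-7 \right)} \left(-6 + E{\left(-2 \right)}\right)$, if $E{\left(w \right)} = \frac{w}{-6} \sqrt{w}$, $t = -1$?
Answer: $- \frac{6}{7} + \frac{i \sqrt{2}}{21} \approx -0.85714 + 0.067343 i$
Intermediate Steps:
$E{\left(w \right)} = - \frac{w^{\frac{3}{2}}}{6}$ ($E{\left(w \right)} = w \left(- \frac{1}{6}\right) \sqrt{w} = - \frac{w}{6} \sqrt{w} = - \frac{w^{\frac{3}{2}}}{6}$)
$X{\left(B,b \right)} = - \frac{1}{b}$ ($X{\left(B,b \right)} = - \frac{1}{b} + \frac{0}{B} = - \frac{1}{b} + 0 = - \frac{1}{b}$)
$X{\left(5,-7 \right)} \left(-6 + E{\left(-2 \right)}\right) = - \frac{1}{-7} \left(-6 - \frac{\left(-2\right)^{\frac{3}{2}}}{6}\right) = \left(-1\right) \left(- \frac{1}{7}\right) \left(-6 - \frac{\left(-2\right) i \sqrt{2}}{6}\right) = \frac{-6 + \frac{i \sqrt{2}}{3}}{7} = - \frac{6}{7} + \frac{i \sqrt{2}}{21}$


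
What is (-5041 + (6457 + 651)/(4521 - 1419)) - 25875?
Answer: -47947162/1551 ≈ -30914.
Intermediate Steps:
(-5041 + (6457 + 651)/(4521 - 1419)) - 25875 = (-5041 + 7108/3102) - 25875 = (-5041 + 7108*(1/3102)) - 25875 = (-5041 + 3554/1551) - 25875 = -7815037/1551 - 25875 = -47947162/1551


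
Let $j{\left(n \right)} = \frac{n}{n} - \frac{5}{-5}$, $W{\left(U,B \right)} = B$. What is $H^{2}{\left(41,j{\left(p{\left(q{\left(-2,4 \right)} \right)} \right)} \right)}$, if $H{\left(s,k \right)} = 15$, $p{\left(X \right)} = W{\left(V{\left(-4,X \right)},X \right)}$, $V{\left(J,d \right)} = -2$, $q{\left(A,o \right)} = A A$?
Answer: $225$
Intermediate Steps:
$q{\left(A,o \right)} = A^{2}$
$p{\left(X \right)} = X$
$j{\left(n \right)} = 2$ ($j{\left(n \right)} = 1 - -1 = 1 + 1 = 2$)
$H^{2}{\left(41,j{\left(p{\left(q{\left(-2,4 \right)} \right)} \right)} \right)} = 15^{2} = 225$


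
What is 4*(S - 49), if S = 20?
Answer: -116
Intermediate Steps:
4*(S - 49) = 4*(20 - 49) = 4*(-29) = -116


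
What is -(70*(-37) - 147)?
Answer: 2737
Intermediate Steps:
-(70*(-37) - 147) = -(-2590 - 147) = -1*(-2737) = 2737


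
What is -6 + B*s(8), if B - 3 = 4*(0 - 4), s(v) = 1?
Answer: -19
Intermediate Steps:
B = -13 (B = 3 + 4*(0 - 4) = 3 + 4*(-4) = 3 - 16 = -13)
-6 + B*s(8) = -6 - 13*1 = -6 - 13 = -19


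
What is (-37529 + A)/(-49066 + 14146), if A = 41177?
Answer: -152/1455 ≈ -0.10447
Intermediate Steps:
(-37529 + A)/(-49066 + 14146) = (-37529 + 41177)/(-49066 + 14146) = 3648/(-34920) = 3648*(-1/34920) = -152/1455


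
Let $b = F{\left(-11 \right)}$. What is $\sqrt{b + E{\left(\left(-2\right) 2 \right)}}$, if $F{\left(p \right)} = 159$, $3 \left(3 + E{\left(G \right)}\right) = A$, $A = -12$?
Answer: $2 \sqrt{38} \approx 12.329$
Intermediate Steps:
$E{\left(G \right)} = -7$ ($E{\left(G \right)} = -3 + \frac{1}{3} \left(-12\right) = -3 - 4 = -7$)
$b = 159$
$\sqrt{b + E{\left(\left(-2\right) 2 \right)}} = \sqrt{159 - 7} = \sqrt{152} = 2 \sqrt{38}$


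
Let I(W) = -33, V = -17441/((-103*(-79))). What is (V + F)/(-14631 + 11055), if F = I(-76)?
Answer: 142981/14548956 ≈ 0.0098276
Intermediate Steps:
V = -17441/8137 ≈ -2.1434
F = -33
(V + F)/(-14631 + 11055) = (-17441/8137 - 33)/(-14631 + 11055) = -285962/8137/(-3576) = -285962/8137*(-1/3576) = 142981/14548956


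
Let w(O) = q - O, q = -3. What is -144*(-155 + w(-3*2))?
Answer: 21888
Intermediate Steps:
w(O) = -3 - O
-144*(-155 + w(-3*2)) = -144*(-155 + (-3 - (-3)*2)) = -144*(-155 + (-3 - 1*(-6))) = -144*(-155 + (-3 + 6)) = -144*(-155 + 3) = -144*(-152) = 21888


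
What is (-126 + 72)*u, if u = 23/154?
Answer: -621/77 ≈ -8.0649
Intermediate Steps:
u = 23/154 (u = 23*(1/154) = 23/154 ≈ 0.14935)
(-126 + 72)*u = (-126 + 72)*(23/154) = -54*23/154 = -621/77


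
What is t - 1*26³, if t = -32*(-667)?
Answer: 3768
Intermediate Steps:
t = 21344
t - 1*26³ = 21344 - 1*26³ = 21344 - 1*17576 = 21344 - 17576 = 3768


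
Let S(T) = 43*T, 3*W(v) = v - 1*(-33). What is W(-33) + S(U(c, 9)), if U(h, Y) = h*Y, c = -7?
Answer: -2709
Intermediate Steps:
U(h, Y) = Y*h
W(v) = 11 + v/3 (W(v) = (v - 1*(-33))/3 = (v + 33)/3 = (33 + v)/3 = 11 + v/3)
W(-33) + S(U(c, 9)) = (11 + (1/3)*(-33)) + 43*(9*(-7)) = (11 - 11) + 43*(-63) = 0 - 2709 = -2709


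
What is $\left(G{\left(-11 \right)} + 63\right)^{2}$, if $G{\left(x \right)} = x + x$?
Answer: $1681$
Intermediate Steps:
$G{\left(x \right)} = 2 x$
$\left(G{\left(-11 \right)} + 63\right)^{2} = \left(2 \left(-11\right) + 63\right)^{2} = \left(-22 + 63\right)^{2} = 41^{2} = 1681$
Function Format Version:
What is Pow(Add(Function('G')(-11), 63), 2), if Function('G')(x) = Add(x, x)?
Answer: 1681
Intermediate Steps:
Function('G')(x) = Mul(2, x)
Pow(Add(Function('G')(-11), 63), 2) = Pow(Add(Mul(2, -11), 63), 2) = Pow(Add(-22, 63), 2) = Pow(41, 2) = 1681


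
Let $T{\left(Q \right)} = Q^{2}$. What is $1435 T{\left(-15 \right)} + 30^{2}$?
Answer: $323775$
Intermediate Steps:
$1435 T{\left(-15 \right)} + 30^{2} = 1435 \left(-15\right)^{2} + 30^{2} = 1435 \cdot 225 + 900 = 322875 + 900 = 323775$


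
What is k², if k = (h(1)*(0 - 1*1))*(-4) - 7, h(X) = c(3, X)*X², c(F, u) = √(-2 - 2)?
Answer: (7 - 8*I)² ≈ -15.0 - 112.0*I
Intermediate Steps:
c(F, u) = 2*I (c(F, u) = √(-4) = 2*I)
h(X) = 2*I*X² (h(X) = (2*I)*X² = 2*I*X²)
k = -7 + 8*I (k = ((2*I*1²)*(0 - 1*1))*(-4) - 7 = ((2*I*1)*(0 - 1))*(-4) - 7 = ((2*I)*(-1))*(-4) - 7 = -2*I*(-4) - 7 = 8*I - 7 = -7 + 8*I ≈ -7.0 + 8.0*I)
k² = (-7 + 8*I)²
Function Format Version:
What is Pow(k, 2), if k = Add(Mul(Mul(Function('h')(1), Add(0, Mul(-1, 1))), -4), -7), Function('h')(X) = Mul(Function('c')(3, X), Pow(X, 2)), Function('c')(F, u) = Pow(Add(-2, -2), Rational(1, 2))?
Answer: Pow(Add(7, Mul(-8, I)), 2) ≈ Add(-15.000, Mul(-112.00, I))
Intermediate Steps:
Function('c')(F, u) = Mul(2, I) (Function('c')(F, u) = Pow(-4, Rational(1, 2)) = Mul(2, I))
Function('h')(X) = Mul(2, I, Pow(X, 2)) (Function('h')(X) = Mul(Mul(2, I), Pow(X, 2)) = Mul(2, I, Pow(X, 2)))
k = Add(-7, Mul(8, I)) (k = Add(Mul(Mul(Mul(2, I, Pow(1, 2)), Add(0, Mul(-1, 1))), -4), -7) = Add(Mul(Mul(Mul(2, I, 1), Add(0, -1)), -4), -7) = Add(Mul(Mul(Mul(2, I), -1), -4), -7) = Add(Mul(Mul(-2, I), -4), -7) = Add(Mul(8, I), -7) = Add(-7, Mul(8, I)) ≈ Add(-7.0000, Mul(8.0000, I)))
Pow(k, 2) = Pow(Add(-7, Mul(8, I)), 2)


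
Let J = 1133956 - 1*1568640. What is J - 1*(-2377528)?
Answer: 1942844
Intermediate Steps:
J = -434684 (J = 1133956 - 1568640 = -434684)
J - 1*(-2377528) = -434684 - 1*(-2377528) = -434684 + 2377528 = 1942844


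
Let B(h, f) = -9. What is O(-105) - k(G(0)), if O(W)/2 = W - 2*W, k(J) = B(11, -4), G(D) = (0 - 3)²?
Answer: 219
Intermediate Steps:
G(D) = 9 (G(D) = (-3)² = 9)
k(J) = -9
O(W) = -2*W (O(W) = 2*(W - 2*W) = 2*(-W) = -2*W)
O(-105) - k(G(0)) = -2*(-105) - 1*(-9) = 210 + 9 = 219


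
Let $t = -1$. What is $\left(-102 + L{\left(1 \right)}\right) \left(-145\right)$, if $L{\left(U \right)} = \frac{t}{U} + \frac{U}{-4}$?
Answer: $\frac{59885}{4} \approx 14971.0$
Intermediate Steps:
$L{\left(U \right)} = - \frac{1}{U} - \frac{U}{4}$ ($L{\left(U \right)} = - \frac{1}{U} + \frac{U}{-4} = - \frac{1}{U} + U \left(- \frac{1}{4}\right) = - \frac{1}{U} - \frac{U}{4}$)
$\left(-102 + L{\left(1 \right)}\right) \left(-145\right) = \left(-102 - \frac{5}{4}\right) \left(-145\right) = \left(- \frac{413}{4}\right) \left(-145\right) = \frac{59885}{4}$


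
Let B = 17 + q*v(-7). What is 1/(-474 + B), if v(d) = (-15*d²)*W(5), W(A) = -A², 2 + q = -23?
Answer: -1/459832 ≈ -2.1747e-6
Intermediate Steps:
q = -25 (q = -2 - 23 = -25)
v(d) = 375*d² (v(d) = (-15*d²)*(-1*5²) = (-15*d²)*(-1*25) = -15*d²*(-25) = 375*d²)
B = -459358 (B = 17 - 9375*(-7)² = 17 - 9375*49 = 17 - 25*18375 = 17 - 459375 = -459358)
1/(-474 + B) = 1/(-474 - 459358) = 1/(-459832) = -1/459832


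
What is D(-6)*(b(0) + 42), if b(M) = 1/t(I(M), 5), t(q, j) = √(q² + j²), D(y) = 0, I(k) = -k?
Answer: 0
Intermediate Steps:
t(q, j) = √(j² + q²)
b(M) = (25 + M²)^(-½) (b(M) = 1/(√(5² + (-M)²)) = 1/(√(25 + M²)) = (25 + M²)^(-½))
D(-6)*(b(0) + 42) = 0*((25 + 0²)^(-½) + 42) = 0*((25 + 0)^(-½) + 42) = 0*(25^(-½) + 42) = 0*(⅕ + 42) = 0*(211/5) = 0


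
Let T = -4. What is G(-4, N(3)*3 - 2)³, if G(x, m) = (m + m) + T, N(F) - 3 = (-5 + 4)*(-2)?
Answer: 10648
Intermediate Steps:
N(F) = 5 (N(F) = 3 + (-5 + 4)*(-2) = 3 - 1*(-2) = 3 + 2 = 5)
G(x, m) = -4 + 2*m (G(x, m) = (m + m) - 4 = 2*m - 4 = -4 + 2*m)
G(-4, N(3)*3 - 2)³ = (-4 + 2*(5*3 - 2))³ = (-4 + 2*(15 - 2))³ = (-4 + 2*13)³ = (-4 + 26)³ = 22³ = 10648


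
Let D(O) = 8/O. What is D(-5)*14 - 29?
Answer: -257/5 ≈ -51.400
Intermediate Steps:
D(-5)*14 - 29 = (8/(-5))*14 - 29 = (8*(-⅕))*14 - 29 = -8/5*14 - 29 = -112/5 - 29 = -257/5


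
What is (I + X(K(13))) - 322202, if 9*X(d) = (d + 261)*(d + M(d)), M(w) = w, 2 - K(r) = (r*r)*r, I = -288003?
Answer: 2998415/9 ≈ 3.3316e+5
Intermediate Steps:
K(r) = 2 - r**3 (K(r) = 2 - r*r*r = 2 - r**2*r = 2 - r**3)
X(d) = 2*d*(261 + d)/9 (X(d) = ((d + 261)*(d + d))/9 = ((261 + d)*(2*d))/9 = (2*d*(261 + d))/9 = 2*d*(261 + d)/9)
(I + X(K(13))) - 322202 = (-288003 + 2*(2 - 1*13**3)*(261 + (2 - 1*13**3))/9) - 322202 = (-288003 + 2*(2 - 1*2197)*(261 + (2 - 1*2197))/9) - 322202 = (-288003 + 2*(2 - 2197)*(261 + (2 - 2197))/9) - 322202 = (-288003 + (2/9)*(-2195)*(261 - 2195)) - 322202 = (-288003 + (2/9)*(-2195)*(-1934)) - 322202 = (-288003 + 8490260/9) - 322202 = 5898233/9 - 322202 = 2998415/9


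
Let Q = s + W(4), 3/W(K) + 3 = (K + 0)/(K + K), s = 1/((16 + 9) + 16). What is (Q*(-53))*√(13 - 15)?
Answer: 12773*I*√2/205 ≈ 88.116*I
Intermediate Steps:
s = 1/41 (s = 1/(25 + 16) = 1/41 ≈ 0.024390)
W(K) = -6/5 (W(K) = 3/(-3 + (K + 0)/(K + K)) = 3/(-3 + K/((2*K))) = 3/(-3 + K*(1/(2*K))) = 3/(-3 + ½) = 3/(-5/2) = 3*(-⅖) = -6/5)
Q = -241/205 (Q = 1/41 - 6/5 = -241/205 ≈ -1.1756)
(Q*(-53))*√(13 - 15) = (-241/205*(-53))*√(13 - 15) = 12773*√(-2)/205 = 12773*(I*√2)/205 = 12773*I*√2/205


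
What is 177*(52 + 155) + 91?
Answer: 36730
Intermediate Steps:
177*(52 + 155) + 91 = 177*207 + 91 = 36639 + 91 = 36730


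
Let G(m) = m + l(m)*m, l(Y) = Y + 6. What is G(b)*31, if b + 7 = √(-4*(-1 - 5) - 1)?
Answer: 713 - 217*√23 ≈ -327.70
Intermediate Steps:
b = -7 + √23 (b = -7 + √(-4*(-1 - 5) - 1) = -7 + √(-4*(-6) - 1) = -7 + √(24 - 1) = -7 + √23 ≈ -2.2042)
l(Y) = 6 + Y
G(m) = m + m*(6 + m) (G(m) = m + (6 + m)*m = m + m*(6 + m))
G(b)*31 = ((-7 + √23)*(7 + (-7 + √23)))*31 = ((-7 + √23)*√23)*31 = (√23*(-7 + √23))*31 = 31*√23*(-7 + √23)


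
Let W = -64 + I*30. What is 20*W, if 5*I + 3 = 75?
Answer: 7360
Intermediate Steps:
I = 72/5 (I = -⅗ + (⅕)*75 = -⅗ + 15 = 72/5 ≈ 14.400)
W = 368 (W = -64 + (72/5)*30 = -64 + 432 = 368)
20*W = 20*368 = 7360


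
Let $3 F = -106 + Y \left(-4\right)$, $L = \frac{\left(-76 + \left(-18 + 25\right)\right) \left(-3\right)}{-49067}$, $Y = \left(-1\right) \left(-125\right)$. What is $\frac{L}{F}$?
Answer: $\frac{207}{9911534} \approx 2.0885 \cdot 10^{-5}$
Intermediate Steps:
$Y = 125$
$L = - \frac{207}{49067}$ ($L = \left(-76 + 7\right) \left(-3\right) \left(- \frac{1}{49067}\right) = \left(-69\right) \left(-3\right) \left(- \frac{1}{49067}\right) = 207 \left(- \frac{1}{49067}\right) = - \frac{207}{49067} \approx -0.0042187$)
$F = -202$ ($F = \frac{-106 + 125 \left(-4\right)}{3} = \frac{-106 - 500}{3} = \frac{1}{3} \left(-606\right) = -202$)
$\frac{L}{F} = - \frac{207}{49067 \left(-202\right)} = \left(- \frac{207}{49067}\right) \left(- \frac{1}{202}\right) = \frac{207}{9911534}$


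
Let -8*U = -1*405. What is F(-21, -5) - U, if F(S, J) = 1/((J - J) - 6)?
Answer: -1219/24 ≈ -50.792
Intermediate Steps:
U = 405/8 (U = -(-1)*405/8 = -⅛*(-405) = 405/8 ≈ 50.625)
F(S, J) = -⅙ (F(S, J) = 1/(0 - 6) = 1/(-6) = -⅙)
F(-21, -5) - U = -⅙ - 1*405/8 = -⅙ - 405/8 = -1219/24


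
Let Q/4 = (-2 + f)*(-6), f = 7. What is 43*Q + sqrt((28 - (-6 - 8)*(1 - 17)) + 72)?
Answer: -5160 + 2*I*sqrt(31) ≈ -5160.0 + 11.136*I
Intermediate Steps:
Q = -120 (Q = 4*((-2 + 7)*(-6)) = 4*(5*(-6)) = 4*(-30) = -120)
43*Q + sqrt((28 - (-6 - 8)*(1 - 17)) + 72) = 43*(-120) + sqrt((28 - (-6 - 8)*(1 - 17)) + 72) = -5160 + sqrt((28 - (-14)*(-16)) + 72) = -5160 + sqrt((28 - 1*224) + 72) = -5160 + sqrt((28 - 224) + 72) = -5160 + sqrt(-196 + 72) = -5160 + sqrt(-124) = -5160 + 2*I*sqrt(31)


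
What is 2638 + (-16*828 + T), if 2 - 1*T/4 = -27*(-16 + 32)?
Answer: -8874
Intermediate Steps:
T = 1736 (T = 8 - (-108)*(-16 + 32) = 8 - (-108)*16 = 8 - 4*(-432) = 8 + 1728 = 1736)
2638 + (-16*828 + T) = 2638 + (-16*828 + 1736) = 2638 + (-13248 + 1736) = 2638 - 11512 = -8874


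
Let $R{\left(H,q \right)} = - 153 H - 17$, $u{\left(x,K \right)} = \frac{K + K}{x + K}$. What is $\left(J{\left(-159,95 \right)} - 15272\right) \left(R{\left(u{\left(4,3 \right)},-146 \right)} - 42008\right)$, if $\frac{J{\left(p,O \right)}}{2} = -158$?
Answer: $\frac{4599909684}{7} \approx 6.5713 \cdot 10^{8}$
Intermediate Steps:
$u{\left(x,K \right)} = \frac{2 K}{K + x}$
$J{\left(p,O \right)} = -316$ ($J{\left(p,O \right)} = 2 \left(-158\right) = -316$)
$R{\left(H,q \right)} = -17 - 153 H$
$\left(J{\left(-159,95 \right)} - 15272\right) \left(R{\left(u{\left(4,3 \right)},-146 \right)} - 42008\right) = \left(-316 - 15272\right) \left(\left(-17 - 153 \cdot 2 \cdot 3 \frac{1}{3 + 4}\right) - 42008\right) = \left(-316 - 15272\right) \left(\left(-17 - 153 \cdot 2 \cdot 3 \cdot \frac{1}{7}\right) - 42008\right) = - 15588 \left(\left(-17 - \frac{918}{7}\right) - 42008\right) = - 15588 \left(- \frac{1037}{7} - 42008\right) = \left(-15588\right) \left(- \frac{295093}{7}\right) = \frac{4599909684}{7}$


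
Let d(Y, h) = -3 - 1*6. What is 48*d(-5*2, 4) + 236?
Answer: -196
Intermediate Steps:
d(Y, h) = -9 (d(Y, h) = -3 - 6 = -9)
48*d(-5*2, 4) + 236 = 48*(-9) + 236 = -432 + 236 = -196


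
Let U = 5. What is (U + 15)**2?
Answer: 400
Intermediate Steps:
(U + 15)**2 = (5 + 15)**2 = 20**2 = 400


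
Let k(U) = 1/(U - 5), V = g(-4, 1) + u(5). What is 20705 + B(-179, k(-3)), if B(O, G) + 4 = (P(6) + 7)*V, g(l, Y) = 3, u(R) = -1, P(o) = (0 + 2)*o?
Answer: 20739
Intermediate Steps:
P(o) = 2*o
V = 2 (V = 3 - 1 = 2)
k(U) = 1/(-5 + U)
B(O, G) = 34 (B(O, G) = -4 + (2*6 + 7)*2 = -4 + (12 + 7)*2 = -4 + 19*2 = -4 + 38 = 34)
20705 + B(-179, k(-3)) = 20705 + 34 = 20739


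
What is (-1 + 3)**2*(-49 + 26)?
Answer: -92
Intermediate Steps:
(-1 + 3)**2*(-49 + 26) = 2**2*(-23) = 4*(-23) = -92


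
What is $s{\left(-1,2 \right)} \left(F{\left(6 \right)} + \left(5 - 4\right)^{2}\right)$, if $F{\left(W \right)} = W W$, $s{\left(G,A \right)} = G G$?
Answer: $37$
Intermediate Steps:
$s{\left(G,A \right)} = G^{2}$
$F{\left(W \right)} = W^{2}$
$s{\left(-1,2 \right)} \left(F{\left(6 \right)} + \left(5 - 4\right)^{2}\right) = \left(-1\right)^{2} \left(6^{2} + \left(5 - 4\right)^{2}\right) = 1 \left(36 + 1^{2}\right) = 1 \left(36 + 1\right) = 1 \cdot 37 = 37$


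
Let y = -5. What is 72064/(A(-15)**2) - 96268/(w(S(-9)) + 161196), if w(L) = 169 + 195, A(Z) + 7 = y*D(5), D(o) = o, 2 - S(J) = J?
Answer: 11273517/161560 ≈ 69.779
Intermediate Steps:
S(J) = 2 - J
A(Z) = -32 (A(Z) = -7 - 5*5 = -7 - 25 = -32)
w(L) = 364
72064/(A(-15)**2) - 96268/(w(S(-9)) + 161196) = 72064/((-32)**2) - 96268/(364 + 161196) = 72064/1024 - 96268/161560 = 72064*(1/1024) - 96268*1/161560 = 563/8 - 24067/40390 = 11273517/161560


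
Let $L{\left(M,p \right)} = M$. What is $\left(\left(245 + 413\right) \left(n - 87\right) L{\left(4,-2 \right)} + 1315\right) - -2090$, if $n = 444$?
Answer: $943029$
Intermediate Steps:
$\left(\left(245 + 413\right) \left(n - 87\right) L{\left(4,-2 \right)} + 1315\right) - -2090 = \left(\left(245 + 413\right) \left(444 - 87\right) 4 + 1315\right) - -2090 = \left(658 \cdot 357 \cdot 4 + 1315\right) + 2090 = \left(234906 \cdot 4 + 1315\right) + 2090 = \left(939624 + 1315\right) + 2090 = 940939 + 2090 = 943029$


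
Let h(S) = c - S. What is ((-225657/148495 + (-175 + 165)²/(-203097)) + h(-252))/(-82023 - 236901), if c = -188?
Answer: -1884323787731/9618393520219860 ≈ -0.00019591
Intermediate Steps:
h(S) = -188 - S
((-225657/148495 + (-175 + 165)²/(-203097)) + h(-252))/(-82023 - 236901) = ((-225657/148495 + (-175 + 165)²/(-203097)) + (-188 - 1*(-252)))/(-82023 - 236901) = ((-225657*1/148495 + (-10)²*(-1/203097)) + (-188 + 252))/(-318924) = ((-225657/148495 + 100*(-1/203097)) + 64)*(-1/318924) = ((-225657/148495 - 100/203097) + 64)*(-1/318924) = (-45845109229/30158889015 + 64)*(-1/318924) = (1884323787731/30158889015)*(-1/318924) = -1884323787731/9618393520219860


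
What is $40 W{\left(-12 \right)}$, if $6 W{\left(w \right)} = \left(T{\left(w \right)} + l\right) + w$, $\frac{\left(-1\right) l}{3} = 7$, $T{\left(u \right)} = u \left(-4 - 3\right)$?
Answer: $340$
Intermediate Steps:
$T{\left(u \right)} = - 7 u$ ($T{\left(u \right)} = u \left(-7\right) = - 7 u$)
$l = -21$ ($l = \left(-3\right) 7 = -21$)
$W{\left(w \right)} = - \frac{7}{2} - w$ ($W{\left(w \right)} = \frac{\left(- 7 w - 21\right) + w}{6} = \frac{\left(-21 - 7 w\right) + w}{6} = \frac{-21 - 6 w}{6} = - \frac{7}{2} - w$)
$40 W{\left(-12 \right)} = 40 \left(- \frac{7}{2} - -12\right) = 40 \left(- \frac{7}{2} + 12\right) = 40 \cdot \frac{17}{2} = 340$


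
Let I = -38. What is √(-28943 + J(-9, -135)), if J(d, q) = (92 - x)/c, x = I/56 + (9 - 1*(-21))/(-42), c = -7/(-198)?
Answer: I*√5155058/14 ≈ 162.18*I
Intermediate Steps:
c = 7/198 (c = -7*(-1/198) = 7/198 ≈ 0.035354)
x = -39/28 (x = -38/56 + (9 - 1*(-21))/(-42) = -38*1/56 + (9 + 21)*(-1/42) = -19/28 + 30*(-1/42) = -19/28 - 5/7 = -39/28 ≈ -1.3929)
J(d, q) = 258885/98 (J(d, q) = (92 - 1*(-39/28))/(7/198) = (92 + 39/28)*(198/7) = (2615/28)*(198/7) = 258885/98)
√(-28943 + J(-9, -135)) = √(-28943 + 258885/98) = √(-2577529/98) = I*√5155058/14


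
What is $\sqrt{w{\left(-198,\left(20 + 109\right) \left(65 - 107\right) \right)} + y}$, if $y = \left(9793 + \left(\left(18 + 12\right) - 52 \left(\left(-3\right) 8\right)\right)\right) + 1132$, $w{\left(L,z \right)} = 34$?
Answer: $\sqrt{12237} \approx 110.62$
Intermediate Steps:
$y = 12203$ ($y = \left(9793 + \left(30 - -1248\right)\right) + 1132 = \left(9793 + \left(30 + 1248\right)\right) + 1132 = \left(9793 + 1278\right) + 1132 = 11071 + 1132 = 12203$)
$\sqrt{w{\left(-198,\left(20 + 109\right) \left(65 - 107\right) \right)} + y} = \sqrt{34 + 12203} = \sqrt{12237}$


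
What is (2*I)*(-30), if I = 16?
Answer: -960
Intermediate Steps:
(2*I)*(-30) = (2*16)*(-30) = 32*(-30) = -960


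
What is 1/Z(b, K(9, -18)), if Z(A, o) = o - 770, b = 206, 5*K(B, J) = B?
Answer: -5/3841 ≈ -0.0013017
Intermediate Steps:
K(B, J) = B/5
Z(A, o) = -770 + o
1/Z(b, K(9, -18)) = 1/(-770 + (⅕)*9) = 1/(-770 + 9/5) = 1/(-3841/5) = -5/3841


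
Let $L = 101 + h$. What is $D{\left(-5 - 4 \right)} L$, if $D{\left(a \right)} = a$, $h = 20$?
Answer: $-1089$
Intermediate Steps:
$L = 121$ ($L = 101 + 20 = 121$)
$D{\left(-5 - 4 \right)} L = \left(-5 - 4\right) 121 = \left(-9\right) 121 = -1089$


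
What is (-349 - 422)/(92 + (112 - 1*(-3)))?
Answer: -257/69 ≈ -3.7246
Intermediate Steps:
(-349 - 422)/(92 + (112 - 1*(-3))) = -771/(92 + (112 + 3)) = -771/(92 + 115) = -771/207 = -771*1/207 = -257/69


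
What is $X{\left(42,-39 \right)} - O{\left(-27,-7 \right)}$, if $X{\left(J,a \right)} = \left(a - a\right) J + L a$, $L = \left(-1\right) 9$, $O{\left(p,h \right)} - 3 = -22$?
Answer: $370$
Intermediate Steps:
$O{\left(p,h \right)} = -19$ ($O{\left(p,h \right)} = 3 - 22 = -19$)
$L = -9$
$X{\left(J,a \right)} = - 9 a$ ($X{\left(J,a \right)} = \left(a - a\right) J - 9 a = 0 J - 9 a = 0 - 9 a = - 9 a$)
$X{\left(42,-39 \right)} - O{\left(-27,-7 \right)} = \left(-9\right) \left(-39\right) - -19 = 351 + 19 = 370$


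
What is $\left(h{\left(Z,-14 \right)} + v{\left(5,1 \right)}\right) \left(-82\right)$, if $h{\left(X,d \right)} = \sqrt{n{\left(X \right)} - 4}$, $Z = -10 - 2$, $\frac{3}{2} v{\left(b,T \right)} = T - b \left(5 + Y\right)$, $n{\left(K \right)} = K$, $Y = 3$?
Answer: $2132 - 328 i \approx 2132.0 - 328.0 i$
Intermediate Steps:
$v{\left(b,T \right)} = - \frac{16 b}{3} + \frac{2 T}{3}$ ($v{\left(b,T \right)} = \frac{2 \left(T - b \left(5 + 3\right)\right)}{3} = \frac{2 \left(T - b 8\right)}{3} = \frac{2 \left(T - 8 b\right)}{3} = - \frac{16 b}{3} + \frac{2 T}{3}$)
$Z = -12$ ($Z = -10 - 2 = -12$)
$h{\left(X,d \right)} = \sqrt{-4 + X}$ ($h{\left(X,d \right)} = \sqrt{X - 4} = \sqrt{-4 + X}$)
$\left(h{\left(Z,-14 \right)} + v{\left(5,1 \right)}\right) \left(-82\right) = \left(\sqrt{-4 - 12} + \left(\left(- \frac{16}{3}\right) 5 + \frac{2}{3} \cdot 1\right)\right) \left(-82\right) = \left(\sqrt{-16} + \left(- \frac{80}{3} + \frac{2}{3}\right)\right) \left(-82\right) = \left(4 i - 26\right) \left(-82\right) = \left(-26 + 4 i\right) \left(-82\right) = 2132 - 328 i$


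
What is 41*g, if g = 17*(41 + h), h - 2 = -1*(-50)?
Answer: 64821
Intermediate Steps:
h = 52 (h = 2 - 1*(-50) = 2 + 50 = 52)
g = 1581 (g = 17*(41 + 52) = 17*93 = 1581)
41*g = 41*1581 = 64821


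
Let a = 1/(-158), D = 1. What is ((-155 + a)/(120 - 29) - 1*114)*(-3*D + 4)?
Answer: -1663583/14378 ≈ -115.70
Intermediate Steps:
a = -1/158 ≈ -0.0063291
((-155 + a)/(120 - 29) - 1*114)*(-3*D + 4) = ((-155 - 1/158)/(120 - 29) - 1*114)*(-3*1 + 4) = (-24491/158/91 - 114)*(-3 + 4) = (-24491/158*1/91 - 114)*1 = (-24491/14378 - 114)*1 = -1663583/14378*1 = -1663583/14378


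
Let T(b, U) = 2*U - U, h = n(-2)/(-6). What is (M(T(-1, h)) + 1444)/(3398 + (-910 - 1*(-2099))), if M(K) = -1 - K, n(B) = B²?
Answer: 4331/13761 ≈ 0.31473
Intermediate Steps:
h = -⅔ (h = (-2)²/(-6) = 4*(-⅙) = -⅔ ≈ -0.66667)
T(b, U) = U
(M(T(-1, h)) + 1444)/(3398 + (-910 - 1*(-2099))) = ((-1 - 1*(-⅔)) + 1444)/(3398 + (-910 - 1*(-2099))) = ((-1 + ⅔) + 1444)/(3398 + (-910 + 2099)) = (-⅓ + 1444)/(3398 + 1189) = (4331/3)/4587 = (4331/3)*(1/4587) = 4331/13761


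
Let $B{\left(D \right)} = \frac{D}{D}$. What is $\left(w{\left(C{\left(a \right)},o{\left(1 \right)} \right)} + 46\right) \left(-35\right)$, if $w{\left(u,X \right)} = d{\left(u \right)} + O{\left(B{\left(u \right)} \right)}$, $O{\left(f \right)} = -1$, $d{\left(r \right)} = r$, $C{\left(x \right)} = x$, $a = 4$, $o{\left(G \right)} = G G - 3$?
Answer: $-1715$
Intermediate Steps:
$o{\left(G \right)} = -3 + G^{2}$ ($o{\left(G \right)} = G^{2} - 3 = -3 + G^{2}$)
$B{\left(D \right)} = 1$
$w{\left(u,X \right)} = -1 + u$ ($w{\left(u,X \right)} = u - 1 = -1 + u$)
$\left(w{\left(C{\left(a \right)},o{\left(1 \right)} \right)} + 46\right) \left(-35\right) = \left(\left(-1 + 4\right) + 46\right) \left(-35\right) = \left(3 + 46\right) \left(-35\right) = 49 \left(-35\right) = -1715$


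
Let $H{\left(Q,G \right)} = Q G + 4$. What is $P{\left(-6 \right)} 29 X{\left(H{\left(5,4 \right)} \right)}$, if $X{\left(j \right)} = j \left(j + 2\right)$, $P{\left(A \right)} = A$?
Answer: $-108576$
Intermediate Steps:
$H{\left(Q,G \right)} = 4 + G Q$ ($H{\left(Q,G \right)} = G Q + 4 = 4 + G Q$)
$X{\left(j \right)} = j \left(2 + j\right)$
$P{\left(-6 \right)} 29 X{\left(H{\left(5,4 \right)} \right)} = \left(-6\right) 29 \left(4 + 4 \cdot 5\right) \left(2 + \left(4 + 4 \cdot 5\right)\right) = - 174 \left(4 + 20\right) \left(2 + \left(4 + 20\right)\right) = - 174 \cdot 24 \left(2 + 24\right) = - 174 \cdot 24 \cdot 26 = \left(-174\right) 624 = -108576$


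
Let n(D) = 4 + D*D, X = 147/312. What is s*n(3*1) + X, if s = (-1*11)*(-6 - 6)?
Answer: 178513/104 ≈ 1716.5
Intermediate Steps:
X = 49/104 (X = 147*(1/312) = 49/104 ≈ 0.47115)
n(D) = 4 + D²
s = 132 (s = -11*(-12) = 132)
s*n(3*1) + X = 132*(4 + (3*1)²) + 49/104 = 132*(4 + 3²) + 49/104 = 132*(4 + 9) + 49/104 = 132*13 + 49/104 = 1716 + 49/104 = 178513/104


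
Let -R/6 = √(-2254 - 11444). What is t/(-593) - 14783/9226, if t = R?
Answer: -14783/9226 + 18*I*√1522/593 ≈ -1.6023 + 1.1842*I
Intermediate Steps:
R = -18*I*√1522 (R = -6*√(-2254 - 11444) = -18*I*√1522 ≈ -702.23*I)
t = -18*I*√1522 ≈ -702.23*I
t/(-593) - 14783/9226 = -18*I*√1522/(-593) - 14783/9226 = -18*I*√1522*(-1/593) - 14783*1/9226 = 18*I*√1522/593 - 14783/9226 = -14783/9226 + 18*I*√1522/593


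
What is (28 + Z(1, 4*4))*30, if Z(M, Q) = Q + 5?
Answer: 1470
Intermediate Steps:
Z(M, Q) = 5 + Q
(28 + Z(1, 4*4))*30 = (28 + (5 + 4*4))*30 = (28 + (5 + 16))*30 = (28 + 21)*30 = 49*30 = 1470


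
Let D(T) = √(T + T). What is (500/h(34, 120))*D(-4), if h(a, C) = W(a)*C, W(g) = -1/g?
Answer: -850*I*√2/3 ≈ -400.69*I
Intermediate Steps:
h(a, C) = -C/a (h(a, C) = (-1/a)*C = -C/a)
D(T) = √2*√T (D(T) = √(2*T) = √2*√T)
(500/h(34, 120))*D(-4) = (500/((-1*120/34)))*(√2*√(-4)) = (500/((-1*120*1/34)))*(√2*(2*I)) = (500/(-60/17))*(2*I*√2) = (500*(-17/60))*(2*I*√2) = -850*I*√2/3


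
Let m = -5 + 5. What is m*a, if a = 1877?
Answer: 0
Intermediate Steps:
m = 0
m*a = 0*1877 = 0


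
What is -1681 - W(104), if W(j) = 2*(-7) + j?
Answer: -1771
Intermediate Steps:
W(j) = -14 + j
-1681 - W(104) = -1681 - (-14 + 104) = -1681 - 1*90 = -1681 - 90 = -1771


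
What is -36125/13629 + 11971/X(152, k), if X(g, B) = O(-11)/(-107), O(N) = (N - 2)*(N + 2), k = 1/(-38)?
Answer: -5820523946/531531 ≈ -10950.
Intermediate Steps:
k = -1/38 ≈ -0.026316
O(N) = (-2 + N)*(2 + N)
X(g, B) = -117/107 (X(g, B) = (-4 + (-11)**2)/(-107) = (-4 + 121)*(-1/107) = 117*(-1/107) = -117/107)
-36125/13629 + 11971/X(152, k) = -36125/13629 + 11971/(-117/107) = -36125*1/13629 + 11971*(-107/117) = -36125/13629 - 1280897/117 = -5820523946/531531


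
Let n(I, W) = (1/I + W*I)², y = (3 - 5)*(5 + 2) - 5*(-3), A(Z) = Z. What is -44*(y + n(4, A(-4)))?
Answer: -43835/4 ≈ -10959.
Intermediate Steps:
y = 1 (y = -2*7 + 15 = -14 + 15 = 1)
n(I, W) = (1/I + I*W)²
-44*(y + n(4, A(-4))) = -44*(1 + (1 - 4*4²)²/4²) = -44*(1 + (1 - 4*16)²/16) = -44*(1 + (1 - 64)²/16) = -44*(1 + (1/16)*(-63)²) = -44*(1 + (1/16)*3969) = -44*(1 + 3969/16) = -44*3985/16 = -43835/4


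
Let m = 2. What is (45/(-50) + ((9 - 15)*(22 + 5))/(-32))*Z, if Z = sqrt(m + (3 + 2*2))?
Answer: 999/80 ≈ 12.488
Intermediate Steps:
Z = 3 (Z = sqrt(2 + (3 + 2*2)) = sqrt(2 + (3 + 4)) = sqrt(2 + 7) = sqrt(9) = 3)
(45/(-50) + ((9 - 15)*(22 + 5))/(-32))*Z = (45/(-50) + ((9 - 15)*(22 + 5))/(-32))*3 = (45*(-1/50) - 6*27*(-1/32))*3 = (-9/10 - 162*(-1/32))*3 = (-9/10 + 81/16)*3 = (333/80)*3 = 999/80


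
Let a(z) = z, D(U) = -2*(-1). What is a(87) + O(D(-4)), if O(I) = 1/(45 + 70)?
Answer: 10006/115 ≈ 87.009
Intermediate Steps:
D(U) = 2
O(I) = 1/115
a(87) + O(D(-4)) = 87 + 1/115 = 10006/115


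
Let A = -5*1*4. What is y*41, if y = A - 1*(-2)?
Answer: -738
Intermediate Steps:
A = -20 (A = -5*4 = -20)
y = -18 (y = -20 - 1*(-2) = -20 + 2 = -18)
y*41 = -18*41 = -738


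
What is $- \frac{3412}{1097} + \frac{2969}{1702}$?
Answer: $- \frac{2550231}{1867094} \approx -1.3659$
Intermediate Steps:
$- \frac{3412}{1097} + \frac{2969}{1702} = - \frac{2550231}{1867094}$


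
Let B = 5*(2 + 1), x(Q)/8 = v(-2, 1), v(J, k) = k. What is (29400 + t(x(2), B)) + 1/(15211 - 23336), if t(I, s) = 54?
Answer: 239313749/8125 ≈ 29454.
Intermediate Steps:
x(Q) = 8 (x(Q) = 8*1 = 8)
B = 15 (B = 5*3 = 15)
(29400 + t(x(2), B)) + 1/(15211 - 23336) = (29400 + 54) + 1/(15211 - 23336) = 29454 + 1/(-8125) = 29454 - 1/8125 = 239313749/8125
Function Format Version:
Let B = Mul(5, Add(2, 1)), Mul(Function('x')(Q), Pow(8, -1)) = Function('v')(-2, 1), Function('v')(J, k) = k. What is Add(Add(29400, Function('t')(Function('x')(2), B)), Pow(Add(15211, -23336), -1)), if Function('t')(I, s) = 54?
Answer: Rational(239313749, 8125) ≈ 29454.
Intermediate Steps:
Function('x')(Q) = 8 (Function('x')(Q) = Mul(8, 1) = 8)
B = 15 (B = Mul(5, 3) = 15)
Add(Add(29400, Function('t')(Function('x')(2), B)), Pow(Add(15211, -23336), -1)) = Add(Add(29400, 54), Pow(Add(15211, -23336), -1)) = Add(29454, Pow(-8125, -1)) = Add(29454, Rational(-1, 8125)) = Rational(239313749, 8125)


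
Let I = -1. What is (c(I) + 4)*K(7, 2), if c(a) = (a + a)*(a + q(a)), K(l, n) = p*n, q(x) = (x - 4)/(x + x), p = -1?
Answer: -2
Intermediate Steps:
q(x) = (-4 + x)/(2*x) (q(x) = (-4 + x)/((2*x)) = (-4 + x)*(1/(2*x)) = (-4 + x)/(2*x))
K(l, n) = -n
c(a) = 2*a*(a + (-4 + a)/(2*a)) (c(a) = (a + a)*(a + (-4 + a)/(2*a)) = (2*a)*(a + (-4 + a)/(2*a)) = 2*a*(a + (-4 + a)/(2*a)))
(c(I) + 4)*K(7, 2) = ((-4 - 1 + 2*(-1)**2) + 4)*(-1*2) = ((-4 - 1 + 2*1) + 4)*(-2) = ((-4 - 1 + 2) + 4)*(-2) = (-3 + 4)*(-2) = 1*(-2) = -2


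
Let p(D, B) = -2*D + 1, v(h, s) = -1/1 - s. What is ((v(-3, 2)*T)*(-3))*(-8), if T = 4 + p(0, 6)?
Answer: -360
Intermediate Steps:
v(h, s) = -1 - s (v(h, s) = -1*1 - s = -1 - s)
p(D, B) = 1 - 2*D
T = 5 (T = 4 + (1 - 2*0) = 4 + (1 + 0) = 4 + 1 = 5)
((v(-3, 2)*T)*(-3))*(-8) = (((-1 - 1*2)*5)*(-3))*(-8) = (((-1 - 2)*5)*(-3))*(-8) = (-3*5*(-3))*(-8) = -15*(-3)*(-8) = 45*(-8) = -360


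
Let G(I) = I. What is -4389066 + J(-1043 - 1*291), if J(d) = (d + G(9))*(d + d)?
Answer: -853966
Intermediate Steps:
J(d) = 2*d*(9 + d) (J(d) = (d + 9)*(d + d) = (9 + d)*(2*d) = 2*d*(9 + d))
-4389066 + J(-1043 - 1*291) = -4389066 + 2*(-1043 - 1*291)*(9 + (-1043 - 1*291)) = -4389066 + 2*(-1043 - 291)*(9 + (-1043 - 291)) = -4389066 + 2*(-1334)*(9 - 1334) = -4389066 + 2*(-1334)*(-1325) = -4389066 + 3535100 = -853966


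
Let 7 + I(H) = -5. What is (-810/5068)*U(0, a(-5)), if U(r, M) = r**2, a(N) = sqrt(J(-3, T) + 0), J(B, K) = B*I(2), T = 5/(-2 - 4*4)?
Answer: 0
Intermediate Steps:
I(H) = -12 (I(H) = -7 - 5 = -12)
T = -5/18 (T = 5/(-2 - 16) = 5/(-18) = 5*(-1/18) = -5/18 ≈ -0.27778)
J(B, K) = -12*B (J(B, K) = B*(-12) = -12*B)
a(N) = 6 (a(N) = sqrt(-12*(-3) + 0) = sqrt(36 + 0) = sqrt(36) = 6)
(-810/5068)*U(0, a(-5)) = -810/5068*0**2 = -810*1/5068*0 = -405/2534*0 = 0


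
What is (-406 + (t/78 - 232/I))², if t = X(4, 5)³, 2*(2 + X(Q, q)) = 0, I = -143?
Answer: 30109884484/184041 ≈ 1.6360e+5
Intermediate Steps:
X(Q, q) = -2 (X(Q, q) = -2 + (½)*0 = -2 + 0 = -2)
t = -8 (t = (-2)³ = -8)
(-406 + (t/78 - 232/I))² = (-406 + (-8/78 - 232/(-143)))² = (-406 + (-8*1/78 - 232*(-1/143)))² = (-406 + (-4/39 + 232/143))² = (-406 + 652/429)² = (-173522/429)² = 30109884484/184041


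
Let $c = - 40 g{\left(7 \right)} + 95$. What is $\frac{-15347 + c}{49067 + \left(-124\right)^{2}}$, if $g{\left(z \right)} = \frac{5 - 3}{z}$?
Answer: $- \frac{106844}{451101} \approx -0.23685$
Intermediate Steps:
$g{\left(z \right)} = \frac{2}{z}$
$c = \frac{585}{7}$ ($c = - 40 \cdot \frac{2}{7} + 95 = - 40 \cdot 2 \cdot \frac{1}{7} + 95 = \left(-40\right) \frac{2}{7} + 95 = - \frac{80}{7} + 95 = \frac{585}{7} \approx 83.571$)
$\frac{-15347 + c}{49067 + \left(-124\right)^{2}} = \frac{-15347 + \frac{585}{7}}{49067 + \left(-124\right)^{2}} = - \frac{106844}{7 \left(49067 + 15376\right)} = - \frac{106844}{7 \cdot 64443} = \left(- \frac{106844}{7}\right) \frac{1}{64443} = - \frac{106844}{451101}$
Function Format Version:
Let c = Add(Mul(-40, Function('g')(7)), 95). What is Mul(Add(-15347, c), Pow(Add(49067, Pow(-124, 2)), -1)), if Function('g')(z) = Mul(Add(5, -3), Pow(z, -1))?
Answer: Rational(-106844, 451101) ≈ -0.23685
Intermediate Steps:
Function('g')(z) = Mul(2, Pow(z, -1))
c = Rational(585, 7) (c = Add(Mul(-40, Mul(2, Pow(7, -1))), 95) = Add(Mul(-40, Mul(2, Rational(1, 7))), 95) = Add(Mul(-40, Rational(2, 7)), 95) = Add(Rational(-80, 7), 95) = Rational(585, 7) ≈ 83.571)
Mul(Add(-15347, c), Pow(Add(49067, Pow(-124, 2)), -1)) = Mul(Add(-15347, Rational(585, 7)), Pow(Add(49067, Pow(-124, 2)), -1)) = Mul(Rational(-106844, 7), Pow(Add(49067, 15376), -1)) = Mul(Rational(-106844, 7), Pow(64443, -1)) = Mul(Rational(-106844, 7), Rational(1, 64443)) = Rational(-106844, 451101)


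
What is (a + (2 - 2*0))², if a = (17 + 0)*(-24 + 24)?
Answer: 4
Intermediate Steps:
a = 0 (a = 17*0 = 0)
(a + (2 - 2*0))² = (0 + (2 - 2*0))² = (0 + (2 + 0))² = (0 + 2)² = 2² = 4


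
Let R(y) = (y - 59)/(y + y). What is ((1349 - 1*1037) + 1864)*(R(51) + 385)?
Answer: 2512768/3 ≈ 8.3759e+5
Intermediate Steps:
R(y) = (-59 + y)/(2*y) (R(y) = (-59 + y)/((2*y)) = (-59 + y)*(1/(2*y)) = (-59 + y)/(2*y))
((1349 - 1*1037) + 1864)*(R(51) + 385) = ((1349 - 1*1037) + 1864)*((1/2)*(-59 + 51)/51 + 385) = ((1349 - 1037) + 1864)*((1/2)*(1/51)*(-8) + 385) = (312 + 1864)*(-4/51 + 385) = 2176*(19631/51) = 2512768/3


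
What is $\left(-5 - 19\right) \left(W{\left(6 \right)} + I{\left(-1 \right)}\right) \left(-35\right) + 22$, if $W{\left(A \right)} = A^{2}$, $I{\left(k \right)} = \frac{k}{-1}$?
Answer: $31102$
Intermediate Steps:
$I{\left(k \right)} = - k$ ($I{\left(k \right)} = k \left(-1\right) = - k$)
$\left(-5 - 19\right) \left(W{\left(6 \right)} + I{\left(-1 \right)}\right) \left(-35\right) + 22 = \left(-5 - 19\right) \left(6^{2} - -1\right) \left(-35\right) + 22 = - 24 \left(36 + 1\right) \left(-35\right) + 22 = \left(-24\right) 37 \left(-35\right) + 22 = \left(-888\right) \left(-35\right) + 22 = 31080 + 22 = 31102$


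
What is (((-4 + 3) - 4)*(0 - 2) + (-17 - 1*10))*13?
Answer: -221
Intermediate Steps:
(((-4 + 3) - 4)*(0 - 2) + (-17 - 1*10))*13 = ((-1 - 4)*(-2) + (-17 - 10))*13 = (-5*(-2) - 27)*13 = (10 - 27)*13 = -17*13 = -221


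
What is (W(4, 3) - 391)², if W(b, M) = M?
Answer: 150544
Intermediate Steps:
(W(4, 3) - 391)² = (3 - 391)² = (-388)² = 150544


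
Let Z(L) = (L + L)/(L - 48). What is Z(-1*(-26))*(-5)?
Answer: 130/11 ≈ 11.818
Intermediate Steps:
Z(L) = 2*L/(-48 + L) (Z(L) = (2*L)/(-48 + L) = 2*L/(-48 + L))
Z(-1*(-26))*(-5) = (2*(-1*(-26))/(-48 - 1*(-26)))*(-5) = (2*26/(-48 + 26))*(-5) = (2*26/(-22))*(-5) = (2*26*(-1/22))*(-5) = -26/11*(-5) = 130/11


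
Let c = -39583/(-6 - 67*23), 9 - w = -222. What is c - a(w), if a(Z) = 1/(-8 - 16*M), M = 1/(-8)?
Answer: 239045/9282 ≈ 25.754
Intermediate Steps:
w = 231 (w = 9 - 1*(-222) = 9 + 222 = 231)
M = -⅛ ≈ -0.12500
c = 39583/1547 (c = -39583/(-6 - 1541) = -39583/(-1547) = -39583*(-1/1547) = 39583/1547 ≈ 25.587)
a(Z) = -⅙ (a(Z) = 1/(-8 - 16*(-⅛)) = 1/(-8 + 2) = 1/(-6) = -⅙)
c - a(w) = 39583/1547 - 1*(-⅙) = 39583/1547 + ⅙ = 239045/9282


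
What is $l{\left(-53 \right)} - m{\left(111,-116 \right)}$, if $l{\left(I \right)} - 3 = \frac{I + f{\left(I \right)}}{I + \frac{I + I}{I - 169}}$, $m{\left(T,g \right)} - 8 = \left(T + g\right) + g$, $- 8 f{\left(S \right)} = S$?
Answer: $\frac{102857}{880} \approx 116.88$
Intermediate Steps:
$f{\left(S \right)} = - \frac{S}{8}$
$m{\left(T,g \right)} = 8 + T + 2 g$ ($m{\left(T,g \right)} = 8 + \left(\left(T + g\right) + g\right) = 8 + \left(T + 2 g\right) = 8 + T + 2 g$)
$l{\left(I \right)} = 3 + \frac{7 I}{8 \left(I + \frac{2 I}{-169 + I}\right)}$ ($l{\left(I \right)} = 3 + \frac{I - \frac{I}{8}}{I + \frac{I + I}{I - 169}} = 3 + \frac{\frac{7}{8} I}{I + \frac{2 I}{-169 + I}} = 3 + \frac{7 I}{8 \left(I + \frac{2 I}{-169 + I}\right)}$)
$l{\left(-53 \right)} - m{\left(111,-116 \right)} = \frac{-5191 + 31 \left(-53\right)}{8 \left(-167 - 53\right)} - \left(8 + 111 + 2 \left(-116\right)\right) = \frac{-5191 - 1643}{8 \left(-220\right)} - \left(8 + 111 - 232\right) = \frac{1}{8} \left(- \frac{1}{220}\right) \left(-6834\right) - -113 = \frac{3417}{880} + 113 = \frac{102857}{880}$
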